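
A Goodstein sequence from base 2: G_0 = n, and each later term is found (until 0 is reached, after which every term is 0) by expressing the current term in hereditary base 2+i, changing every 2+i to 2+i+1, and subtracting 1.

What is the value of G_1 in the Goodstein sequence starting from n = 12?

step 0: 12 = 2^(2 + 1) + 2^2; sub 3 for 2: 3^(3 + 1) + 3^3; = 108; G_1 = 108−1 = 107
step 1: 107 = 3^(3 + 1) + 2·3^2 + 2·3 + 2; sub 4 for 3: 4^(4 + 1) + 2·4^2 + 2·4 + 2; = 1066; G_2 = 1066−1 = 1065

107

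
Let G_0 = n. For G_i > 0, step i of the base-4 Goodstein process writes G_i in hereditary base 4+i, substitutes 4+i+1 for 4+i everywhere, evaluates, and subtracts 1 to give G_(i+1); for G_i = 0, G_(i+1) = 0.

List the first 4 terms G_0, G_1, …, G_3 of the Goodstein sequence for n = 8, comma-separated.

8, 9, 9, 9

[0] 8 ≡ 2·4 (base 4). Lift 5: 10. −1: 9.
[1] 9 ≡ 5 + 4 (base 5). Lift 6: 10. −1: 9.
[2] 9 ≡ 6 + 3 (base 6). Lift 7: 10. −1: 9.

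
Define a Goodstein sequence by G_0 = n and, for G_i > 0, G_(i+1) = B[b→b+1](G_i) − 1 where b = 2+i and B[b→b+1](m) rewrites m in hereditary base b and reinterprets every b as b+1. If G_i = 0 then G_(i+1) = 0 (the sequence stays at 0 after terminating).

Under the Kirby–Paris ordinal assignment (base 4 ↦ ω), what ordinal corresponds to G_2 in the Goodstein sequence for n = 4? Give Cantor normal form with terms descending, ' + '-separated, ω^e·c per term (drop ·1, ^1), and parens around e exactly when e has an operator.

[0] 4 ≡ 2^2 (base 2). Lift 3: 27. −1: 26.
[1] 26 ≡ 2·3^2 + 2·3 + 2 (base 3). Lift 4: 42. −1: 41.

ω^2·2 + ω·2 + 1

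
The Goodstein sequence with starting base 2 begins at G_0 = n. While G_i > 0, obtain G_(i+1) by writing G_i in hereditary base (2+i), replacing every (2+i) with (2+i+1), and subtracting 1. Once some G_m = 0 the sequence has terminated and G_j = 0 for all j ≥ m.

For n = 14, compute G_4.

base 2: 14 = 2^(2 + 1) + 2^2 + 2; at 3: 3^(3 + 1) + 3^3 + 3 = 111; next = 110
base 3: 110 = 3^(3 + 1) + 3^3 + 2; at 4: 4^(4 + 1) + 4^4 + 2 = 1282; next = 1281
base 4: 1281 = 4^(4 + 1) + 4^4 + 1; at 5: 5^(5 + 1) + 5^5 + 1 = 18751; next = 18750
base 5: 18750 = 5^(5 + 1) + 5^5; at 6: 6^(6 + 1) + 6^6 = 326592; next = 326591
base 6: 326591 = 6^(6 + 1) + 5·6^5 + 5·6^4 + 5·6^3 + 5·6^2 + 5·6 + 5; at 7: 7^(7 + 1) + 5·7^5 + 5·7^4 + 5·7^3 + 5·7^2 + 5·7 + 5 = 5862841; next = 5862840

326591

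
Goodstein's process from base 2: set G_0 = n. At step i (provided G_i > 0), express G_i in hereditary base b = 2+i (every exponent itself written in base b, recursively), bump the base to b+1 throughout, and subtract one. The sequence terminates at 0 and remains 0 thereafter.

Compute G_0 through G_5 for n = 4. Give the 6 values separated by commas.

4, 26, 41, 60, 83, 109

base 2: 4 = 2^2; at 3: 3^3 = 27; next = 26
base 3: 26 = 2·3^2 + 2·3 + 2; at 4: 2·4^2 + 2·4 + 2 = 42; next = 41
base 4: 41 = 2·4^2 + 2·4 + 1; at 5: 2·5^2 + 2·5 + 1 = 61; next = 60
base 5: 60 = 2·5^2 + 2·5; at 6: 2·6^2 + 2·6 = 84; next = 83
base 6: 83 = 2·6^2 + 6 + 5; at 7: 2·7^2 + 7 + 5 = 110; next = 109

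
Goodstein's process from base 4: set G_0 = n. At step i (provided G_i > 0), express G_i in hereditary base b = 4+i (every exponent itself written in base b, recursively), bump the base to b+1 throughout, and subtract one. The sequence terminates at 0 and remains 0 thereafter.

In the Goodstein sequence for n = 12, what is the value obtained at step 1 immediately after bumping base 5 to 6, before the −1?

G_0 = 12. HB_4(12) = 3·4. Bump = 15. G_1 = 14.
G_1 = 14. HB_5(14) = 2·5 + 4. Bump = 16. G_2 = 15.

16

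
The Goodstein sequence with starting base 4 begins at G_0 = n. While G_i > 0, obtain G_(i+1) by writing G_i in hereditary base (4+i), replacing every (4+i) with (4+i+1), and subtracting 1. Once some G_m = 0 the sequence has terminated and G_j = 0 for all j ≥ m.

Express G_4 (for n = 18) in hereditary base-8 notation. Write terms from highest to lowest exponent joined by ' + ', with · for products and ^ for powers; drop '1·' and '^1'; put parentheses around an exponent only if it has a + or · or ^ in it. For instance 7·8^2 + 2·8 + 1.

step 0: 18 = 4^2 + 2; sub 5 for 4: 5^2 + 2; = 27; G_1 = 27−1 = 26
step 1: 26 = 5^2 + 1; sub 6 for 5: 6^2 + 1; = 37; G_2 = 37−1 = 36
step 2: 36 = 6^2; sub 7 for 6: 7^2; = 49; G_3 = 49−1 = 48
step 3: 48 = 6·7 + 6; sub 8 for 7: 6·8 + 6; = 54; G_4 = 54−1 = 53
step 4: 53 = 6·8 + 5; sub 9 for 8: 6·9 + 5; = 59; G_5 = 59−1 = 58

6·8 + 5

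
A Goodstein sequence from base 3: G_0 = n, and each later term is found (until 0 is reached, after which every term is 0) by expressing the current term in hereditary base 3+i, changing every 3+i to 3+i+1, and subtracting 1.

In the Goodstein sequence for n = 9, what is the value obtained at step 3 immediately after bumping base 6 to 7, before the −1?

22

(0) 9|_3 = 3^2 ↦ 4^2|_4 = 16 ⇒ 15
(1) 15|_4 = 3·4 + 3 ↦ 3·5 + 3|_5 = 18 ⇒ 17
(2) 17|_5 = 3·5 + 2 ↦ 3·6 + 2|_6 = 20 ⇒ 19
(3) 19|_6 = 3·6 + 1 ↦ 3·7 + 1|_7 = 22 ⇒ 21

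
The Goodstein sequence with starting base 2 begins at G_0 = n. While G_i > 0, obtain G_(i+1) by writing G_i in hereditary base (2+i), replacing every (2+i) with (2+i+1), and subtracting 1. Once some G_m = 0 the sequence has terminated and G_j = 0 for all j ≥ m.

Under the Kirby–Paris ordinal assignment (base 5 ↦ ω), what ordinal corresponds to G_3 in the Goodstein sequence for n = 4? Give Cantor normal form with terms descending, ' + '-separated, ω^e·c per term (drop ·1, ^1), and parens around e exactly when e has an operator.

i=0: 4 = 2^2 (b=2); 2→3: 3^3 = 27; 27−1 = 26
i=1: 26 = 2·3^2 + 2·3 + 2 (b=3); 3→4: 2·4^2 + 2·4 + 2 = 42; 42−1 = 41
i=2: 41 = 2·4^2 + 2·4 + 1 (b=4); 4→5: 2·5^2 + 2·5 + 1 = 61; 61−1 = 60
i=3: 60 = 2·5^2 + 2·5 (b=5); 5→6: 2·6^2 + 2·6 = 84; 84−1 = 83

ω^2·2 + ω·2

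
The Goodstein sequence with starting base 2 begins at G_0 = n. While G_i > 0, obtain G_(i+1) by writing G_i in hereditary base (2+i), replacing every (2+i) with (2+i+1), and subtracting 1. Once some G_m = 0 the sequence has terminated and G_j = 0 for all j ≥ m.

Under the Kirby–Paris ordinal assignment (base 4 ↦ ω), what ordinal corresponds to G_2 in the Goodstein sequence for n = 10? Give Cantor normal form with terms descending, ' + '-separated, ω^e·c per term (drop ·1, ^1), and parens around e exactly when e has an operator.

ω^(ω + 1) + 1

[0] 10 ≡ 2^(2 + 1) + 2 (base 2). Lift 3: 84. −1: 83.
[1] 83 ≡ 3^(3 + 1) + 2 (base 3). Lift 4: 1026. −1: 1025.
[2] 1025 ≡ 4^(4 + 1) + 1 (base 4). Lift 5: 15626. −1: 15625.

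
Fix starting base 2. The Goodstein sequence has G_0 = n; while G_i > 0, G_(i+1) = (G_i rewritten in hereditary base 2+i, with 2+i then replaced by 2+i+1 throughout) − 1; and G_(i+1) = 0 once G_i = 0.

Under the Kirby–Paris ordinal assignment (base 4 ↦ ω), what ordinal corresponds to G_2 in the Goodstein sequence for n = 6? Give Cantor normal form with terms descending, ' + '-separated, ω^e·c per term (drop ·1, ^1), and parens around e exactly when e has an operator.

[0] 6 ≡ 2^2 + 2 (base 2). Lift 3: 30. −1: 29.
[1] 29 ≡ 3^3 + 2 (base 3). Lift 4: 258. −1: 257.
[2] 257 ≡ 4^4 + 1 (base 4). Lift 5: 3126. −1: 3125.

ω^ω + 1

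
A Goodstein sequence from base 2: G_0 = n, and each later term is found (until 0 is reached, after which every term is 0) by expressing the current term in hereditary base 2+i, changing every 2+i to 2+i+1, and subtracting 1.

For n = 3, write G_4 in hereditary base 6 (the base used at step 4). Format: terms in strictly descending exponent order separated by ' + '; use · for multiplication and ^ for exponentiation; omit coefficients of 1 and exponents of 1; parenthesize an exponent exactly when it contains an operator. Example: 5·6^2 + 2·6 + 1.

1

G_0 = 3. HB_2(3) = 2 + 1. Bump = 4. G_1 = 3.
G_1 = 3. HB_3(3) = 3. Bump = 4. G_2 = 3.
G_2 = 3. HB_4(3) = 3. Bump = 3. G_3 = 2.
G_3 = 2. HB_5(2) = 2. Bump = 2. G_4 = 1.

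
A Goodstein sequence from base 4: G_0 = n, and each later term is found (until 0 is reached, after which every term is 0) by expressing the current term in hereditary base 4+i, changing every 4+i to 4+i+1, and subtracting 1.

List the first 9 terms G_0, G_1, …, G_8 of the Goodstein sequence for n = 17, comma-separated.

(0) 17|_4 = 4^2 + 1 ↦ 5^2 + 1|_5 = 26 ⇒ 25
(1) 25|_5 = 5^2 ↦ 6^2|_6 = 36 ⇒ 35
(2) 35|_6 = 5·6 + 5 ↦ 5·7 + 5|_7 = 40 ⇒ 39
(3) 39|_7 = 5·7 + 4 ↦ 5·8 + 4|_8 = 44 ⇒ 43
(4) 43|_8 = 5·8 + 3 ↦ 5·9 + 3|_9 = 48 ⇒ 47
(5) 47|_9 = 5·9 + 2 ↦ 5·10 + 2|_10 = 52 ⇒ 51
(6) 51|_10 = 5·10 + 1 ↦ 5·11 + 1|_11 = 56 ⇒ 55
(7) 55|_11 = 5·11 ↦ 5·12|_12 = 60 ⇒ 59

17, 25, 35, 39, 43, 47, 51, 55, 59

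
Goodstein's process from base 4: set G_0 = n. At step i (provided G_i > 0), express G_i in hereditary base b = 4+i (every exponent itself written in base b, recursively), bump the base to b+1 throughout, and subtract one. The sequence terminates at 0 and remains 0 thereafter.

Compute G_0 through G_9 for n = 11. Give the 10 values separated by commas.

11, 12, 13, 14, 15, 15, 15, 15, 15, 15

step 0: 11 = 2·4 + 3; sub 5 for 4: 2·5 + 3; = 13; G_1 = 13−1 = 12
step 1: 12 = 2·5 + 2; sub 6 for 5: 2·6 + 2; = 14; G_2 = 14−1 = 13
step 2: 13 = 2·6 + 1; sub 7 for 6: 2·7 + 1; = 15; G_3 = 15−1 = 14
step 3: 14 = 2·7; sub 8 for 7: 2·8; = 16; G_4 = 16−1 = 15
step 4: 15 = 8 + 7; sub 9 for 8: 9 + 7; = 16; G_5 = 16−1 = 15
step 5: 15 = 9 + 6; sub 10 for 9: 10 + 6; = 16; G_6 = 16−1 = 15
step 6: 15 = 10 + 5; sub 11 for 10: 11 + 5; = 16; G_7 = 16−1 = 15
step 7: 15 = 11 + 4; sub 12 for 11: 12 + 4; = 16; G_8 = 16−1 = 15
step 8: 15 = 12 + 3; sub 13 for 12: 13 + 3; = 16; G_9 = 16−1 = 15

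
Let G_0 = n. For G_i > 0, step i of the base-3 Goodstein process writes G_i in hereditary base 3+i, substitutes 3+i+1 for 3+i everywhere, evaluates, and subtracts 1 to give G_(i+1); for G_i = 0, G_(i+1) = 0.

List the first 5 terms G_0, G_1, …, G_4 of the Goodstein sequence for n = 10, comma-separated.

10, 16, 24, 27, 30

[0] 10 ≡ 3^2 + 1 (base 3). Lift 4: 17. −1: 16.
[1] 16 ≡ 4^2 (base 4). Lift 5: 25. −1: 24.
[2] 24 ≡ 4·5 + 4 (base 5). Lift 6: 28. −1: 27.
[3] 27 ≡ 4·6 + 3 (base 6). Lift 7: 31. −1: 30.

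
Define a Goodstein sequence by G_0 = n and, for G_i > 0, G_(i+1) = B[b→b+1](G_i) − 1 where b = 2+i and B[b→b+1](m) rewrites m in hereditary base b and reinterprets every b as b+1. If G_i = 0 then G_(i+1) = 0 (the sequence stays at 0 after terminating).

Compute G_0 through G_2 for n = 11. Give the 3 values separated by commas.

11, 84, 1027

step 0: 11 = 2^(2 + 1) + 2 + 1; sub 3 for 2: 3^(3 + 1) + 3 + 1; = 85; G_1 = 85−1 = 84
step 1: 84 = 3^(3 + 1) + 3; sub 4 for 3: 4^(4 + 1) + 4; = 1028; G_2 = 1028−1 = 1027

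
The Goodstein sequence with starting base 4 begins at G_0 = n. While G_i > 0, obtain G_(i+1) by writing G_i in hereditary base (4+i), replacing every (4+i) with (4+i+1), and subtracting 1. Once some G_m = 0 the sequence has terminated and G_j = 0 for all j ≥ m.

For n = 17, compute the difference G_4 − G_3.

4

[0] 17 ≡ 4^2 + 1 (base 4). Lift 5: 26. −1: 25.
[1] 25 ≡ 5^2 (base 5). Lift 6: 36. −1: 35.
[2] 35 ≡ 5·6 + 5 (base 6). Lift 7: 40. −1: 39.
[3] 39 ≡ 5·7 + 4 (base 7). Lift 8: 44. −1: 43.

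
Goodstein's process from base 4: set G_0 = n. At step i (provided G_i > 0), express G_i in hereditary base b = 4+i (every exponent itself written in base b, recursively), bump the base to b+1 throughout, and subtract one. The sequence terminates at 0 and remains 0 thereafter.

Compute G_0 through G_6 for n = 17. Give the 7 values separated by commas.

G_0 = 17. HB_4(17) = 4^2 + 1. Bump = 26. G_1 = 25.
G_1 = 25. HB_5(25) = 5^2. Bump = 36. G_2 = 35.
G_2 = 35. HB_6(35) = 5·6 + 5. Bump = 40. G_3 = 39.
G_3 = 39. HB_7(39) = 5·7 + 4. Bump = 44. G_4 = 43.
G_4 = 43. HB_8(43) = 5·8 + 3. Bump = 48. G_5 = 47.
G_5 = 47. HB_9(47) = 5·9 + 2. Bump = 52. G_6 = 51.

17, 25, 35, 39, 43, 47, 51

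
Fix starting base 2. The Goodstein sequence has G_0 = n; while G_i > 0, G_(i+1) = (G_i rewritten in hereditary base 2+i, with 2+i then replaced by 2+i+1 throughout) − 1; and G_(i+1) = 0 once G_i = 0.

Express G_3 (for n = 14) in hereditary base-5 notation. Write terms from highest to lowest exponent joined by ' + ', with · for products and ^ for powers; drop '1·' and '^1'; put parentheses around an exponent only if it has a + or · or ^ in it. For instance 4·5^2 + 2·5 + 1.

[0] 14 ≡ 2^(2 + 1) + 2^2 + 2 (base 2). Lift 3: 111. −1: 110.
[1] 110 ≡ 3^(3 + 1) + 3^3 + 2 (base 3). Lift 4: 1282. −1: 1281.
[2] 1281 ≡ 4^(4 + 1) + 4^4 + 1 (base 4). Lift 5: 18751. −1: 18750.

5^(5 + 1) + 5^5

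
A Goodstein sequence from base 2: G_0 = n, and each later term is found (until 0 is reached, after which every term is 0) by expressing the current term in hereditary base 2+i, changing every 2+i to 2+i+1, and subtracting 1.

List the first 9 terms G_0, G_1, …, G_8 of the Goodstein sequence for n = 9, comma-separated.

9, 81, 1023, 9842, 140743, 2471826, 50333399, 1162263921, 30000003325

9 —HB2→ 2^(2 + 1) + 1 —bump→ 3^(3 + 1) + 1 = 82 —(−1)→ 81
81 —HB3→ 3^(3 + 1) —bump→ 4^(4 + 1) = 1024 —(−1)→ 1023
1023 —HB4→ 3·4^4 + 3·4^3 + 3·4^2 + 3·4 + 3 —bump→ 3·5^5 + 3·5^3 + 3·5^2 + 3·5 + 3 = 9843 —(−1)→ 9842
9842 —HB5→ 3·5^5 + 3·5^3 + 3·5^2 + 3·5 + 2 —bump→ 3·6^6 + 3·6^3 + 3·6^2 + 3·6 + 2 = 140744 —(−1)→ 140743
140743 —HB6→ 3·6^6 + 3·6^3 + 3·6^2 + 3·6 + 1 —bump→ 3·7^7 + 3·7^3 + 3·7^2 + 3·7 + 1 = 2471827 —(−1)→ 2471826
2471826 —HB7→ 3·7^7 + 3·7^3 + 3·7^2 + 3·7 —bump→ 3·8^8 + 3·8^3 + 3·8^2 + 3·8 = 50333400 —(−1)→ 50333399
50333399 —HB8→ 3·8^8 + 3·8^3 + 3·8^2 + 2·8 + 7 —bump→ 3·9^9 + 3·9^3 + 3·9^2 + 2·9 + 7 = 1162263922 —(−1)→ 1162263921
1162263921 —HB9→ 3·9^9 + 3·9^3 + 3·9^2 + 2·9 + 6 —bump→ 3·10^10 + 3·10^3 + 3·10^2 + 2·10 + 6 = 30000003326 —(−1)→ 30000003325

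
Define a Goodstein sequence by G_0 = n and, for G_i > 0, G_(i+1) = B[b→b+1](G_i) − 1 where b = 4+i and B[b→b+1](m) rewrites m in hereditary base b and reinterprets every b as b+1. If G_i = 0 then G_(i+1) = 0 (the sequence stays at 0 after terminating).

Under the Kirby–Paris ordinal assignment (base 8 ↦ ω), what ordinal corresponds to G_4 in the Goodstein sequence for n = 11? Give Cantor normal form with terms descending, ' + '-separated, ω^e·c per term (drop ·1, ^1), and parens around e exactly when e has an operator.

ω + 7

G_0=11  [base 4] 2·4 + 3  →[4↦5]→  2·5 + 3 = 13  −1 ⇒ G_1=12
G_1=12  [base 5] 2·5 + 2  →[5↦6]→  2·6 + 2 = 14  −1 ⇒ G_2=13
G_2=13  [base 6] 2·6 + 1  →[6↦7]→  2·7 + 1 = 15  −1 ⇒ G_3=14
G_3=14  [base 7] 2·7  →[7↦8]→  2·8 = 16  −1 ⇒ G_4=15
G_4=15  [base 8] 8 + 7  →[8↦9]→  9 + 7 = 16  −1 ⇒ G_5=15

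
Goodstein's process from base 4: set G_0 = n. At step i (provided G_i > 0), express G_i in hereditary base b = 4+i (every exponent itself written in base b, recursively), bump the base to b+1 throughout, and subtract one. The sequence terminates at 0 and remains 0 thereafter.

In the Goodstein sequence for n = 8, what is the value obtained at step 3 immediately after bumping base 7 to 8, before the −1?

10

i=0: 8 = 2·4 (b=4); 4→5: 2·5 = 10; 10−1 = 9
i=1: 9 = 5 + 4 (b=5); 5→6: 6 + 4 = 10; 10−1 = 9
i=2: 9 = 6 + 3 (b=6); 6→7: 7 + 3 = 10; 10−1 = 9
i=3: 9 = 7 + 2 (b=7); 7→8: 8 + 2 = 10; 10−1 = 9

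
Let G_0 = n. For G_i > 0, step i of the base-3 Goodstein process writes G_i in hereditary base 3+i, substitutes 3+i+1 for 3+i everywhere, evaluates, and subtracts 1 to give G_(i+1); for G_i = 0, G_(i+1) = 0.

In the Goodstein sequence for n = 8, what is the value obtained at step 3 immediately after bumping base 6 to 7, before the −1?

(0) 8|_3 = 2·3 + 2 ↦ 2·4 + 2|_4 = 10 ⇒ 9
(1) 9|_4 = 2·4 + 1 ↦ 2·5 + 1|_5 = 11 ⇒ 10
(2) 10|_5 = 2·5 ↦ 2·6|_6 = 12 ⇒ 11
(3) 11|_6 = 6 + 5 ↦ 7 + 5|_7 = 12 ⇒ 11

12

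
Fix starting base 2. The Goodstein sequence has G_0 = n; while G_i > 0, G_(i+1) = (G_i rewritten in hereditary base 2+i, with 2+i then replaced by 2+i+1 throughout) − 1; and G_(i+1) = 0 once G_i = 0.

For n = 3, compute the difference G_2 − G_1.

0

base 2: 3 = 2 + 1; at 3: 3 + 1 = 4; next = 3
base 3: 3 = 3; at 4: 4 = 4; next = 3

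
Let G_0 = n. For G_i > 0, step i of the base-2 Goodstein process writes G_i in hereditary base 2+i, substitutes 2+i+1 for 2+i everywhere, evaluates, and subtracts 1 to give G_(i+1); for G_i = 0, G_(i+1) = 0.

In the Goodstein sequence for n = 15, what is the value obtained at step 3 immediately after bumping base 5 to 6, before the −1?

326594

step 0: 15 = 2^(2 + 1) + 2^2 + 2 + 1; sub 3 for 2: 3^(3 + 1) + 3^3 + 3 + 1; = 112; G_1 = 112−1 = 111
step 1: 111 = 3^(3 + 1) + 3^3 + 3; sub 4 for 3: 4^(4 + 1) + 4^4 + 4; = 1284; G_2 = 1284−1 = 1283
step 2: 1283 = 4^(4 + 1) + 4^4 + 3; sub 5 for 4: 5^(5 + 1) + 5^5 + 3; = 18753; G_3 = 18753−1 = 18752
step 3: 18752 = 5^(5 + 1) + 5^5 + 2; sub 6 for 5: 6^(6 + 1) + 6^6 + 2; = 326594; G_4 = 326594−1 = 326593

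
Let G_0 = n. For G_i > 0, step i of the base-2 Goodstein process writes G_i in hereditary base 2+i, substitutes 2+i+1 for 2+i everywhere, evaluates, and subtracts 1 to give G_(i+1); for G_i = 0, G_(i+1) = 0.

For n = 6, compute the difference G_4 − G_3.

43530

(0) 6|_2 = 2^2 + 2 ↦ 3^3 + 3|_3 = 30 ⇒ 29
(1) 29|_3 = 3^3 + 2 ↦ 4^4 + 2|_4 = 258 ⇒ 257
(2) 257|_4 = 4^4 + 1 ↦ 5^5 + 1|_5 = 3126 ⇒ 3125
(3) 3125|_5 = 5^5 ↦ 6^6|_6 = 46656 ⇒ 46655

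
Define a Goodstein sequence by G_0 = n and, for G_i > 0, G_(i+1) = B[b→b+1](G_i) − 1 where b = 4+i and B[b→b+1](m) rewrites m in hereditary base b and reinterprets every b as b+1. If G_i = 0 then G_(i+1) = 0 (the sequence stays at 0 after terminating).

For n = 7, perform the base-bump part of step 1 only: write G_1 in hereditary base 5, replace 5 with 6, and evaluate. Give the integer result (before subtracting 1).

8

(0) 7|_4 = 4 + 3 ↦ 5 + 3|_5 = 8 ⇒ 7
(1) 7|_5 = 5 + 2 ↦ 6 + 2|_6 = 8 ⇒ 7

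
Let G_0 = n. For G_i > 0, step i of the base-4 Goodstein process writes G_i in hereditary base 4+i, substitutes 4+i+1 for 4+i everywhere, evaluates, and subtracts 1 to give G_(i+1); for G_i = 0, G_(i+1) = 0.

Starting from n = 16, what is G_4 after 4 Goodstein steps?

33

(0) 16|_4 = 4^2 ↦ 5^2|_5 = 25 ⇒ 24
(1) 24|_5 = 4·5 + 4 ↦ 4·6 + 4|_6 = 28 ⇒ 27
(2) 27|_6 = 4·6 + 3 ↦ 4·7 + 3|_7 = 31 ⇒ 30
(3) 30|_7 = 4·7 + 2 ↦ 4·8 + 2|_8 = 34 ⇒ 33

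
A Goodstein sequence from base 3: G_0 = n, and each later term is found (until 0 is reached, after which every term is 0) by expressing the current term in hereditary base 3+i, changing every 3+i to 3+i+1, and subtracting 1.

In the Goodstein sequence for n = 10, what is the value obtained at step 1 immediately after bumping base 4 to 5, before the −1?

G_0=10  [base 3] 3^2 + 1  →[3↦4]→  4^2 + 1 = 17  −1 ⇒ G_1=16
G_1=16  [base 4] 4^2  →[4↦5]→  5^2 = 25  −1 ⇒ G_2=24

25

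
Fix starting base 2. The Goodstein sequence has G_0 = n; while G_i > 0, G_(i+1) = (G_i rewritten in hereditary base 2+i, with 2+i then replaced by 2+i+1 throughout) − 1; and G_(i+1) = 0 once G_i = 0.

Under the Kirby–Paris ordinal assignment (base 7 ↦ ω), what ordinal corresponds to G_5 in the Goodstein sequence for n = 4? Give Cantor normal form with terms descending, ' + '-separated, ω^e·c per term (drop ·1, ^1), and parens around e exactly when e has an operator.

ω^2·2 + ω + 4

i=0: 4 = 2^2 (b=2); 2→3: 3^3 = 27; 27−1 = 26
i=1: 26 = 2·3^2 + 2·3 + 2 (b=3); 3→4: 2·4^2 + 2·4 + 2 = 42; 42−1 = 41
i=2: 41 = 2·4^2 + 2·4 + 1 (b=4); 4→5: 2·5^2 + 2·5 + 1 = 61; 61−1 = 60
i=3: 60 = 2·5^2 + 2·5 (b=5); 5→6: 2·6^2 + 2·6 = 84; 84−1 = 83
i=4: 83 = 2·6^2 + 6 + 5 (b=6); 6→7: 2·7^2 + 7 + 5 = 110; 110−1 = 109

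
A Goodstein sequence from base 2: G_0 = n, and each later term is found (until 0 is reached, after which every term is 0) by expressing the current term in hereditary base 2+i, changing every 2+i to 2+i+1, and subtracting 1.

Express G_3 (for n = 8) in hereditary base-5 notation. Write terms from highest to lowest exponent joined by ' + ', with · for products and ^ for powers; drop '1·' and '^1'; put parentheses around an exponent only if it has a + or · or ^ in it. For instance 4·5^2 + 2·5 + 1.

step 0: 8 = 2^(2 + 1); sub 3 for 2: 3^(3 + 1); = 81; G_1 = 81−1 = 80
step 1: 80 = 2·3^3 + 2·3^2 + 2·3 + 2; sub 4 for 3: 2·4^4 + 2·4^2 + 2·4 + 2; = 554; G_2 = 554−1 = 553
step 2: 553 = 2·4^4 + 2·4^2 + 2·4 + 1; sub 5 for 4: 2·5^5 + 2·5^2 + 2·5 + 1; = 6311; G_3 = 6311−1 = 6310
step 3: 6310 = 2·5^5 + 2·5^2 + 2·5; sub 6 for 5: 2·6^6 + 2·6^2 + 2·6; = 93396; G_4 = 93396−1 = 93395

2·5^5 + 2·5^2 + 2·5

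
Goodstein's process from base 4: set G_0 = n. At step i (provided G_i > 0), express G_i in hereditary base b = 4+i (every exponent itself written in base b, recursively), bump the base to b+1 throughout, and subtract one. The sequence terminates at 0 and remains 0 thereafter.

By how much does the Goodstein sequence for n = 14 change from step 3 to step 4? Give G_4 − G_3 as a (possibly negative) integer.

step 0: 14 = 3·4 + 2; sub 5 for 4: 3·5 + 2; = 17; G_1 = 17−1 = 16
step 1: 16 = 3·5 + 1; sub 6 for 5: 3·6 + 1; = 19; G_2 = 19−1 = 18
step 2: 18 = 3·6; sub 7 for 6: 3·7; = 21; G_3 = 21−1 = 20
step 3: 20 = 2·7 + 6; sub 8 for 7: 2·8 + 6; = 22; G_4 = 22−1 = 21

1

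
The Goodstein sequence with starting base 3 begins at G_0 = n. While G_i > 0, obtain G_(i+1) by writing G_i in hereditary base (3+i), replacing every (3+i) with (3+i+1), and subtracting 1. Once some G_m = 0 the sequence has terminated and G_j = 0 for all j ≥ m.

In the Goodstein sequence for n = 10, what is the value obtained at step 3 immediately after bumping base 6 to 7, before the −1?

31

step 0: 10 = 3^2 + 1; sub 4 for 3: 4^2 + 1; = 17; G_1 = 17−1 = 16
step 1: 16 = 4^2; sub 5 for 4: 5^2; = 25; G_2 = 25−1 = 24
step 2: 24 = 4·5 + 4; sub 6 for 5: 4·6 + 4; = 28; G_3 = 28−1 = 27
step 3: 27 = 4·6 + 3; sub 7 for 6: 4·7 + 3; = 31; G_4 = 31−1 = 30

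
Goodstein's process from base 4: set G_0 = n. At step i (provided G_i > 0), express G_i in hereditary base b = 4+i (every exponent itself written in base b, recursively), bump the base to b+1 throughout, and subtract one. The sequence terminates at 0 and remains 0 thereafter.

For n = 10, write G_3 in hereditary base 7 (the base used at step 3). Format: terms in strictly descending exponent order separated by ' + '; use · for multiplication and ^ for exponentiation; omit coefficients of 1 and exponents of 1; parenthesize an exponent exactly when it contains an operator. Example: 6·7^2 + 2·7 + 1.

step 0: 10 = 2·4 + 2; sub 5 for 4: 2·5 + 2; = 12; G_1 = 12−1 = 11
step 1: 11 = 2·5 + 1; sub 6 for 5: 2·6 + 1; = 13; G_2 = 13−1 = 12
step 2: 12 = 2·6; sub 7 for 6: 2·7; = 14; G_3 = 14−1 = 13
step 3: 13 = 7 + 6; sub 8 for 7: 8 + 6; = 14; G_4 = 14−1 = 13

7 + 6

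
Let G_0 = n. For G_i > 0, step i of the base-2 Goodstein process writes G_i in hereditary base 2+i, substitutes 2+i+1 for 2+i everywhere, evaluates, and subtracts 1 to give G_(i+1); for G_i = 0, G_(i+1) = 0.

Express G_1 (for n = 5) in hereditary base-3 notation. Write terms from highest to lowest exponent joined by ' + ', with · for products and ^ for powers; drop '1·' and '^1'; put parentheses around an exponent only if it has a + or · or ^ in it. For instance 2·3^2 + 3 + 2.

step 0: 5 = 2^2 + 1; sub 3 for 2: 3^3 + 1; = 28; G_1 = 28−1 = 27
step 1: 27 = 3^3; sub 4 for 3: 4^4; = 256; G_2 = 256−1 = 255

3^3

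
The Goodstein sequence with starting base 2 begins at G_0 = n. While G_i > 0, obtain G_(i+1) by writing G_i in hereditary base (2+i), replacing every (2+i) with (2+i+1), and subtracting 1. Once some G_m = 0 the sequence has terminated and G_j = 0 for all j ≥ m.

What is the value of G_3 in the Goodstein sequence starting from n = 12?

15685

[0] 12 ≡ 2^(2 + 1) + 2^2 (base 2). Lift 3: 108. −1: 107.
[1] 107 ≡ 3^(3 + 1) + 2·3^2 + 2·3 + 2 (base 3). Lift 4: 1066. −1: 1065.
[2] 1065 ≡ 4^(4 + 1) + 2·4^2 + 2·4 + 1 (base 4). Lift 5: 15686. −1: 15685.
[3] 15685 ≡ 5^(5 + 1) + 2·5^2 + 2·5 (base 5). Lift 6: 280020. −1: 280019.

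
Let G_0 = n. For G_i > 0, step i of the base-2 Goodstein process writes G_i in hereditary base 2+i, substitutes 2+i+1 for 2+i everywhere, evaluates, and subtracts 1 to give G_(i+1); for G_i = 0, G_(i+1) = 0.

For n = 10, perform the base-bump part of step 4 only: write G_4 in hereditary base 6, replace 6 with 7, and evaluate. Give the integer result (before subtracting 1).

10 —HB2→ 2^(2 + 1) + 2 —bump→ 3^(3 + 1) + 3 = 84 —(−1)→ 83
83 —HB3→ 3^(3 + 1) + 2 —bump→ 4^(4 + 1) + 2 = 1026 —(−1)→ 1025
1025 —HB4→ 4^(4 + 1) + 1 —bump→ 5^(5 + 1) + 1 = 15626 —(−1)→ 15625
15625 —HB5→ 5^(5 + 1) —bump→ 6^(6 + 1) = 279936 —(−1)→ 279935

4215755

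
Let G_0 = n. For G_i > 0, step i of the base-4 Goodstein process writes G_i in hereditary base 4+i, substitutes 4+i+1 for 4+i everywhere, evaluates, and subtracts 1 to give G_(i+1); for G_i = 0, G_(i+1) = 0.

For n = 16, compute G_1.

base 4: 16 = 4^2; at 5: 5^2 = 25; next = 24
base 5: 24 = 4·5 + 4; at 6: 4·6 + 4 = 28; next = 27

24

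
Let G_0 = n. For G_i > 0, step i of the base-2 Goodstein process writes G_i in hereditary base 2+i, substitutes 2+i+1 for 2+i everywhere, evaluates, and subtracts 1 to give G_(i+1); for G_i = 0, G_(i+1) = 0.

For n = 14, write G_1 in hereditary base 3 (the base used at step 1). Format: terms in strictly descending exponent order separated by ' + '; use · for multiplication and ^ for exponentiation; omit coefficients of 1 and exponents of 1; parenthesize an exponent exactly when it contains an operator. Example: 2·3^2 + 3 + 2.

G_0 = 14. HB_2(14) = 2^(2 + 1) + 2^2 + 2. Bump = 111. G_1 = 110.
G_1 = 110. HB_3(110) = 3^(3 + 1) + 3^3 + 2. Bump = 1282. G_2 = 1281.

3^(3 + 1) + 3^3 + 2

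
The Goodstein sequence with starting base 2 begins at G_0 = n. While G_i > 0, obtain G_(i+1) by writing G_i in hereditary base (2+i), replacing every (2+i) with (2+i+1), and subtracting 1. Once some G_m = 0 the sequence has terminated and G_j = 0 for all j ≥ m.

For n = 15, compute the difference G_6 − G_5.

15 —HB2→ 2^(2 + 1) + 2^2 + 2 + 1 —bump→ 3^(3 + 1) + 3^3 + 3 + 1 = 112 —(−1)→ 111
111 —HB3→ 3^(3 + 1) + 3^3 + 3 —bump→ 4^(4 + 1) + 4^4 + 4 = 1284 —(−1)→ 1283
1283 —HB4→ 4^(4 + 1) + 4^4 + 3 —bump→ 5^(5 + 1) + 5^5 + 3 = 18753 —(−1)→ 18752
18752 —HB5→ 5^(5 + 1) + 5^5 + 2 —bump→ 6^(6 + 1) + 6^6 + 2 = 326594 —(−1)→ 326593
326593 —HB6→ 6^(6 + 1) + 6^6 + 1 —bump→ 7^(7 + 1) + 7^7 + 1 = 6588345 —(−1)→ 6588344
6588344 —HB7→ 7^(7 + 1) + 7^7 —bump→ 8^(8 + 1) + 8^8 = 150994944 —(−1)→ 150994943

144406599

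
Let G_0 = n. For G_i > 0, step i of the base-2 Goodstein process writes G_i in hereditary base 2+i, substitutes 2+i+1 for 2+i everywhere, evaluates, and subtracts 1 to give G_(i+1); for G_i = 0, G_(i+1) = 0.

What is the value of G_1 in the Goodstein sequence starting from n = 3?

(0) 3|_2 = 2 + 1 ↦ 3 + 1|_3 = 4 ⇒ 3
(1) 3|_3 = 3 ↦ 4|_4 = 4 ⇒ 3

3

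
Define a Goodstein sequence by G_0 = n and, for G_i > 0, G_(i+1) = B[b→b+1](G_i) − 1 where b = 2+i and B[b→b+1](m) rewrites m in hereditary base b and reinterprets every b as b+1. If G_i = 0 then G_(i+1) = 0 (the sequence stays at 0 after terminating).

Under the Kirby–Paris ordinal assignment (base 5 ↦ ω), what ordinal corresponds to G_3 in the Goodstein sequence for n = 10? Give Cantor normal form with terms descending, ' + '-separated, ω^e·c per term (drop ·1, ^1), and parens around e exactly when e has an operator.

ω^(ω + 1)

[0] 10 ≡ 2^(2 + 1) + 2 (base 2). Lift 3: 84. −1: 83.
[1] 83 ≡ 3^(3 + 1) + 2 (base 3). Lift 4: 1026. −1: 1025.
[2] 1025 ≡ 4^(4 + 1) + 1 (base 4). Lift 5: 15626. −1: 15625.
[3] 15625 ≡ 5^(5 + 1) (base 5). Lift 6: 279936. −1: 279935.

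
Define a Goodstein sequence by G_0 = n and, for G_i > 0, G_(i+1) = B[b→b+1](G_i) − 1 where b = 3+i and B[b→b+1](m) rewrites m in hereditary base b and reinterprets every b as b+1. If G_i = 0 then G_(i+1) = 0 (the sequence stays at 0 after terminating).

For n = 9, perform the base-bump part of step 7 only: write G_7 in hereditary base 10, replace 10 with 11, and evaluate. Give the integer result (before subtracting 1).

9 —HB3→ 3^2 —bump→ 4^2 = 16 —(−1)→ 15
15 —HB4→ 3·4 + 3 —bump→ 3·5 + 3 = 18 —(−1)→ 17
17 —HB5→ 3·5 + 2 —bump→ 3·6 + 2 = 20 —(−1)→ 19
19 —HB6→ 3·6 + 1 —bump→ 3·7 + 1 = 22 —(−1)→ 21
21 —HB7→ 3·7 —bump→ 3·8 = 24 —(−1)→ 23
23 —HB8→ 2·8 + 7 —bump→ 2·9 + 7 = 25 —(−1)→ 24
24 —HB9→ 2·9 + 6 —bump→ 2·10 + 6 = 26 —(−1)→ 25

27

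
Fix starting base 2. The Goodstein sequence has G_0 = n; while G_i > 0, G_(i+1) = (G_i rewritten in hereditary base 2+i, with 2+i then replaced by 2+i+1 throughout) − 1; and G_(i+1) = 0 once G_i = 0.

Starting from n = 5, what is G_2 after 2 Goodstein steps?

(0) 5|_2 = 2^2 + 1 ↦ 3^3 + 1|_3 = 28 ⇒ 27
(1) 27|_3 = 3^3 ↦ 4^4|_4 = 256 ⇒ 255
(2) 255|_4 = 3·4^3 + 3·4^2 + 3·4 + 3 ↦ 3·5^3 + 3·5^2 + 3·5 + 3|_5 = 468 ⇒ 467

255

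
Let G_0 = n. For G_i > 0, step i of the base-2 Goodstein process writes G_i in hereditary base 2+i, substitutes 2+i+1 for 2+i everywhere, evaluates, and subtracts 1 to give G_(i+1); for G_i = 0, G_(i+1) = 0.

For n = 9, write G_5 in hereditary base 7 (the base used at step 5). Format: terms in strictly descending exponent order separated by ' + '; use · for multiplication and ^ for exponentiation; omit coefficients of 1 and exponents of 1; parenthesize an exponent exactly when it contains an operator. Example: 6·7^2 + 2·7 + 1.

3·7^7 + 3·7^3 + 3·7^2 + 3·7

i=0: 9 = 2^(2 + 1) + 1 (b=2); 2→3: 3^(3 + 1) + 1 = 82; 82−1 = 81
i=1: 81 = 3^(3 + 1) (b=3); 3→4: 4^(4 + 1) = 1024; 1024−1 = 1023
i=2: 1023 = 3·4^4 + 3·4^3 + 3·4^2 + 3·4 + 3 (b=4); 4→5: 3·5^5 + 3·5^3 + 3·5^2 + 3·5 + 3 = 9843; 9843−1 = 9842
i=3: 9842 = 3·5^5 + 3·5^3 + 3·5^2 + 3·5 + 2 (b=5); 5→6: 3·6^6 + 3·6^3 + 3·6^2 + 3·6 + 2 = 140744; 140744−1 = 140743
i=4: 140743 = 3·6^6 + 3·6^3 + 3·6^2 + 3·6 + 1 (b=6); 6→7: 3·7^7 + 3·7^3 + 3·7^2 + 3·7 + 1 = 2471827; 2471827−1 = 2471826
i=5: 2471826 = 3·7^7 + 3·7^3 + 3·7^2 + 3·7 (b=7); 7→8: 3·8^8 + 3·8^3 + 3·8^2 + 3·8 = 50333400; 50333400−1 = 50333399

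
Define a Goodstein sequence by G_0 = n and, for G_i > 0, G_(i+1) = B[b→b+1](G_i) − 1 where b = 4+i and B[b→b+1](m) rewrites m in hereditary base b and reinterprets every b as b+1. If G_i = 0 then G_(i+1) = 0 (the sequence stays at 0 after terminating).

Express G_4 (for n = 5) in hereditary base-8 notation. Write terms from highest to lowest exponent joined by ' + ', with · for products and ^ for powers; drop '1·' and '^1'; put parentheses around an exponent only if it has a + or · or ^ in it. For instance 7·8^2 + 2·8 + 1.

3

i=0: 5 = 4 + 1 (b=4); 4→5: 5 + 1 = 6; 6−1 = 5
i=1: 5 = 5 (b=5); 5→6: 6 = 6; 6−1 = 5
i=2: 5 = 5 (b=6); 6→7: 5 = 5; 5−1 = 4
i=3: 4 = 4 (b=7); 7→8: 4 = 4; 4−1 = 3
i=4: 3 = 3 (b=8); 8→9: 3 = 3; 3−1 = 2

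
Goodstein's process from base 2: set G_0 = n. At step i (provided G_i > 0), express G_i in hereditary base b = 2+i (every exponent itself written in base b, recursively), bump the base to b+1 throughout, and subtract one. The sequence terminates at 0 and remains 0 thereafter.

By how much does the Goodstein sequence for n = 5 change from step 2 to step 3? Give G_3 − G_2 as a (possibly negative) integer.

G_0=5  [base 2] 2^2 + 1  →[2↦3]→  3^3 + 1 = 28  −1 ⇒ G_1=27
G_1=27  [base 3] 3^3  →[3↦4]→  4^4 = 256  −1 ⇒ G_2=255
G_2=255  [base 4] 3·4^3 + 3·4^2 + 3·4 + 3  →[4↦5]→  3·5^3 + 3·5^2 + 3·5 + 3 = 468  −1 ⇒ G_3=467

212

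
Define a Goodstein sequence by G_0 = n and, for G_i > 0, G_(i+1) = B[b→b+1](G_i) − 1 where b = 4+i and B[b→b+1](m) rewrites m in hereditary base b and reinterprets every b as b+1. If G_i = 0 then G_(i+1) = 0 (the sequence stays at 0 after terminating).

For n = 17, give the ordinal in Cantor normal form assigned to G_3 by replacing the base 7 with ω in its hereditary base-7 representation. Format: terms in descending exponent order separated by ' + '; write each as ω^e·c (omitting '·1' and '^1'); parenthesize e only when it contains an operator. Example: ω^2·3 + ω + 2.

step 0: 17 = 4^2 + 1; sub 5 for 4: 5^2 + 1; = 26; G_1 = 26−1 = 25
step 1: 25 = 5^2; sub 6 for 5: 6^2; = 36; G_2 = 36−1 = 35
step 2: 35 = 5·6 + 5; sub 7 for 6: 5·7 + 5; = 40; G_3 = 40−1 = 39
step 3: 39 = 5·7 + 4; sub 8 for 7: 5·8 + 4; = 44; G_4 = 44−1 = 43

ω·5 + 4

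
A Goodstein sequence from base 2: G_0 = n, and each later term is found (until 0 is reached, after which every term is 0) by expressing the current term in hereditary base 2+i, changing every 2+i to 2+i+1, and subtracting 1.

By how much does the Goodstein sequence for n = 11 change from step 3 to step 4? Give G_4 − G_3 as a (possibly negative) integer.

264310

G_0 = 11. HB_2(11) = 2^(2 + 1) + 2 + 1. Bump = 85. G_1 = 84.
G_1 = 84. HB_3(84) = 3^(3 + 1) + 3. Bump = 1028. G_2 = 1027.
G_2 = 1027. HB_4(1027) = 4^(4 + 1) + 3. Bump = 15628. G_3 = 15627.
G_3 = 15627. HB_5(15627) = 5^(5 + 1) + 2. Bump = 279938. G_4 = 279937.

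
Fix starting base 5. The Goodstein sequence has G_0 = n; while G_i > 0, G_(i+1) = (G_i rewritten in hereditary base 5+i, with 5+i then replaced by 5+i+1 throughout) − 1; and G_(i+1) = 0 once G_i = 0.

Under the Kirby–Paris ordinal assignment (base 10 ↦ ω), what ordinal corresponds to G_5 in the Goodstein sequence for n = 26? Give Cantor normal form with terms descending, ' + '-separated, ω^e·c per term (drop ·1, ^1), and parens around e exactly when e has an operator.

26 —HB5→ 5^2 + 1 —bump→ 6^2 + 1 = 37 —(−1)→ 36
36 —HB6→ 6^2 —bump→ 7^2 = 49 —(−1)→ 48
48 —HB7→ 6·7 + 6 —bump→ 6·8 + 6 = 54 —(−1)→ 53
53 —HB8→ 6·8 + 5 —bump→ 6·9 + 5 = 59 —(−1)→ 58
58 —HB9→ 6·9 + 4 —bump→ 6·10 + 4 = 64 —(−1)→ 63

ω·6 + 3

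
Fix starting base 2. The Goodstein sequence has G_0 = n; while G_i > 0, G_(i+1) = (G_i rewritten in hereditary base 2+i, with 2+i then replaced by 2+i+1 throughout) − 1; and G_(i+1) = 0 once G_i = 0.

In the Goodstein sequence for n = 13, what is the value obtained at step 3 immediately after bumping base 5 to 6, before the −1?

base 2: 13 = 2^(2 + 1) + 2^2 + 1; at 3: 3^(3 + 1) + 3^3 + 1 = 109; next = 108
base 3: 108 = 3^(3 + 1) + 3^3; at 4: 4^(4 + 1) + 4^4 = 1280; next = 1279
base 4: 1279 = 4^(4 + 1) + 3·4^3 + 3·4^2 + 3·4 + 3; at 5: 5^(5 + 1) + 3·5^3 + 3·5^2 + 3·5 + 3 = 16093; next = 16092
base 5: 16092 = 5^(5 + 1) + 3·5^3 + 3·5^2 + 3·5 + 2; at 6: 6^(6 + 1) + 3·6^3 + 3·6^2 + 3·6 + 2 = 280712; next = 280711

280712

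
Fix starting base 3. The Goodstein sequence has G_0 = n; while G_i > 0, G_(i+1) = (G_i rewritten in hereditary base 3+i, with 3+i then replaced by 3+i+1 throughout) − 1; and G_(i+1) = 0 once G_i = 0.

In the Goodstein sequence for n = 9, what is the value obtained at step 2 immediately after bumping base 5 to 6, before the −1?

20

G_0 = 9. HB_3(9) = 3^2. Bump = 16. G_1 = 15.
G_1 = 15. HB_4(15) = 3·4 + 3. Bump = 18. G_2 = 17.
G_2 = 17. HB_5(17) = 3·5 + 2. Bump = 20. G_3 = 19.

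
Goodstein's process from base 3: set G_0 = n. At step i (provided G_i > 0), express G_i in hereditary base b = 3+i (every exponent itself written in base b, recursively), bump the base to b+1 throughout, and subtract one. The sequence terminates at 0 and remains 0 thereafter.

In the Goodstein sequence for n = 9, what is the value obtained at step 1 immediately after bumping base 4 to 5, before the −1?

base 3: 9 = 3^2; at 4: 4^2 = 16; next = 15
base 4: 15 = 3·4 + 3; at 5: 3·5 + 3 = 18; next = 17

18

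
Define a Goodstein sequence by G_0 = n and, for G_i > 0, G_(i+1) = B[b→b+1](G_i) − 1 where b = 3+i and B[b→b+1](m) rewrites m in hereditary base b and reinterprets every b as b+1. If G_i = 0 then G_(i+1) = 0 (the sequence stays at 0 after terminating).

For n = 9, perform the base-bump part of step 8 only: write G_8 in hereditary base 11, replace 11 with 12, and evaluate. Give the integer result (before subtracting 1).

i=0: 9 = 3^2 (b=3); 3→4: 4^2 = 16; 16−1 = 15
i=1: 15 = 3·4 + 3 (b=4); 4→5: 3·5 + 3 = 18; 18−1 = 17
i=2: 17 = 3·5 + 2 (b=5); 5→6: 3·6 + 2 = 20; 20−1 = 19
i=3: 19 = 3·6 + 1 (b=6); 6→7: 3·7 + 1 = 22; 22−1 = 21
i=4: 21 = 3·7 (b=7); 7→8: 3·8 = 24; 24−1 = 23
i=5: 23 = 2·8 + 7 (b=8); 8→9: 2·9 + 7 = 25; 25−1 = 24
i=6: 24 = 2·9 + 6 (b=9); 9→10: 2·10 + 6 = 26; 26−1 = 25
i=7: 25 = 2·10 + 5 (b=10); 10→11: 2·11 + 5 = 27; 27−1 = 26
i=8: 26 = 2·11 + 4 (b=11); 11→12: 2·12 + 4 = 28; 28−1 = 27

28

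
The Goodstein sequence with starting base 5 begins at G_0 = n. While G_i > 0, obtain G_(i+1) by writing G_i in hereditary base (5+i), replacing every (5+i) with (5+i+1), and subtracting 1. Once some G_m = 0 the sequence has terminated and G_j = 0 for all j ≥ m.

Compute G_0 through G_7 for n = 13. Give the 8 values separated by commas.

step 0: 13 = 2·5 + 3; sub 6 for 5: 2·6 + 3; = 15; G_1 = 15−1 = 14
step 1: 14 = 2·6 + 2; sub 7 for 6: 2·7 + 2; = 16; G_2 = 16−1 = 15
step 2: 15 = 2·7 + 1; sub 8 for 7: 2·8 + 1; = 17; G_3 = 17−1 = 16
step 3: 16 = 2·8; sub 9 for 8: 2·9; = 18; G_4 = 18−1 = 17
step 4: 17 = 9 + 8; sub 10 for 9: 10 + 8; = 18; G_5 = 18−1 = 17
step 5: 17 = 10 + 7; sub 11 for 10: 11 + 7; = 18; G_6 = 18−1 = 17
step 6: 17 = 11 + 6; sub 12 for 11: 12 + 6; = 18; G_7 = 18−1 = 17

13, 14, 15, 16, 17, 17, 17, 17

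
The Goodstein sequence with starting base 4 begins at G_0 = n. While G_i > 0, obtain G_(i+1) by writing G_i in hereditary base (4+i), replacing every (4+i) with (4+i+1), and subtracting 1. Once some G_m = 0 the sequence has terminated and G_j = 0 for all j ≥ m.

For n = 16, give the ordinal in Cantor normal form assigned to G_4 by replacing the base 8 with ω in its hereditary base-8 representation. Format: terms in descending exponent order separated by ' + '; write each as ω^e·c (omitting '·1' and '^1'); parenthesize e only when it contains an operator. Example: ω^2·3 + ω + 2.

ω·4 + 1

step 0: 16 = 4^2; sub 5 for 4: 5^2; = 25; G_1 = 25−1 = 24
step 1: 24 = 4·5 + 4; sub 6 for 5: 4·6 + 4; = 28; G_2 = 28−1 = 27
step 2: 27 = 4·6 + 3; sub 7 for 6: 4·7 + 3; = 31; G_3 = 31−1 = 30
step 3: 30 = 4·7 + 2; sub 8 for 7: 4·8 + 2; = 34; G_4 = 34−1 = 33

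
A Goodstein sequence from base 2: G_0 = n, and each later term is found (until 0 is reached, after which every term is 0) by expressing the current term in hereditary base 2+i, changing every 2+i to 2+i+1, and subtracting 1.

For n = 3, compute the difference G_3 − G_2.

(0) 3|_2 = 2 + 1 ↦ 3 + 1|_3 = 4 ⇒ 3
(1) 3|_3 = 3 ↦ 4|_4 = 4 ⇒ 3
(2) 3|_4 = 3 ↦ 3|_5 = 3 ⇒ 2

-1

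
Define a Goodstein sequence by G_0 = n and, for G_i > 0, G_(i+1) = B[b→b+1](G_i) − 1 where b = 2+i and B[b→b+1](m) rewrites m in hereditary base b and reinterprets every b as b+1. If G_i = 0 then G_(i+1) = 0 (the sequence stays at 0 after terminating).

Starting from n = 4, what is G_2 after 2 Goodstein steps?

41

step 0: 4 = 2^2; sub 3 for 2: 3^3; = 27; G_1 = 27−1 = 26
step 1: 26 = 2·3^2 + 2·3 + 2; sub 4 for 3: 2·4^2 + 2·4 + 2; = 42; G_2 = 42−1 = 41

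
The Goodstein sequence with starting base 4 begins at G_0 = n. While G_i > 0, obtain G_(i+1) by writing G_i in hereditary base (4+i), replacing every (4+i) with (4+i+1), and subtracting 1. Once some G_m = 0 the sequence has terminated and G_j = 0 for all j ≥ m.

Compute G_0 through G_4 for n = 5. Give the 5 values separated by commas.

base 4: 5 = 4 + 1; at 5: 5 + 1 = 6; next = 5
base 5: 5 = 5; at 6: 6 = 6; next = 5
base 6: 5 = 5; at 7: 5 = 5; next = 4
base 7: 4 = 4; at 8: 4 = 4; next = 3

5, 5, 5, 4, 3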